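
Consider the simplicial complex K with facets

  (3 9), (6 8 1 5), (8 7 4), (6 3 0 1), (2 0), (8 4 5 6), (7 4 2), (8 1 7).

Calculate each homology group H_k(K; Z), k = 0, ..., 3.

H_0 ≅ Z,  H_1 ≅ Z,  H_2 = 0,  H_3 = 0.

Fix the vertex order 0 < 1 < 2 < 3 < 4 < 5 < 6 < 7 < 8 < 9 and write every simplex with vertices in increasing order. Then dim K = 3 and the simplices of K are:

  0-simplices (10): [0], [1], [2], [3], [4], [5], [6], [7], [8], [9]
  1-simplices (21): [0,1], [0,2], [0,3], [0,6], [1,3], [1,5], [1,6], [1,7], [1,8], [2,4], [2,7], [3,6], [3,9], [4,5], [4,6], [4,7], [4,8], [5,6], [5,8], [6,8], [7,8]
  2-simplices (14): [0,1,3], [0,1,6], [0,3,6], [1,3,6], [1,5,6], [1,5,8], [1,6,8], [1,7,8], [2,4,7], [4,5,6], [4,5,8], [4,6,8], [4,7,8], [5,6,8]
  3-simplices (3): [0,1,3,6], [1,5,6,8], [4,5,6,8]

giving chain groups C_0 ≅ Z^10, C_1 ≅ Z^21, C_2 ≅ Z^14, C_3 ≅ Z^3.

Boundary ∂_1: C_1 → C_0 maps an edge to its endpoints' difference, ∂[p,q] = q − p. For instance
  ∂[5,8] = [8] − [5].
The 10×21 boundary matrix has rank 9 and Smith normal form diag(1,1,1,1,1,1,1,1,1).

∂_2: C_2 → C_1 acts by ∂[p,q,r] = [q,r] − [p,r] + [p,q]. For instance
  ∂[1,5,6] = [5,6] − [1,6] + [1,5],
  ∂[0,3,6] = [3,6] − [0,6] + [0,3].
This gives a 21×14 integer matrix of rank 11; reducing to Smith normal form yields diagonal entries (1,1,1,1,1,1,1,1,1,1,1).

∂_3: C_3 → C_2 sends each 3-simplex σ to the alternating sum Σ_i (−1)^i (σ with its i-th vertex removed). For instance
  ∂[4,5,6,8] = [5,6,8] − [4,6,8] + [4,5,8] − [4,5,6],
  ∂[1,5,6,8] = [5,6,8] − [1,6,8] + [1,5,8] − [1,5,6].
This gives a 14×3 integer matrix of rank 3; reducing to Smith normal form yields diagonal entries (1,1,1).

Computing H_k = (kernel of ∂_k) / (image of ∂_{k+1}):

  H_0: rank C_0 − rank ∂_1 = 10 − 9 = 1, and the invariant factors of ∂_1 are all 1, so H_0 ≅ Z.
  H_1: rank ker ∂_1 − rank ∂_2 = (21 − 9) − 11 = 1, and the invariant factors of ∂_2 are all 1, so H_1 ≅ Z.
  H_2: rank ker ∂_2 − rank ∂_3 = (14 − 11) − 3 = 0, and the invariant factors of ∂_3 are all 1, so H_2 ≅ 0.
  H_3: rank ker ∂_3 − rank ∂_4 = (3 − 3) − 0 = 0, and there is no ∂_4, so H_3 ≅ 0.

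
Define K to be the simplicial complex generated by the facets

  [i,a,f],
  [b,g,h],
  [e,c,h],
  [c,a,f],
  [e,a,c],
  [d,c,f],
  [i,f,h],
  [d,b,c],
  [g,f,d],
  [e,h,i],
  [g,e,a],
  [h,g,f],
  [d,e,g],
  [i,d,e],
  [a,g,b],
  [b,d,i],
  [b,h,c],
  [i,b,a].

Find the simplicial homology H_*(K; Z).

H_0 ≅ Z,  H_1 ≅ Z^2,  H_2 ≅ Z.

Fix the vertex order a < b < c < d < e < f < g < h < i and write every simplex with vertices in increasing order. Then dim K = 2 and the simplices of K are:

  0-simplices (9): a, b, c, d, e, f, g, h, i
  1-simplices (27): ab, ac, ae, af, ag, ai, bc, bd, bg, bh, bi, cd, ce, cf, ch, de, df, dg, di, eg, eh, ei, fg, fh, fi, gh, hi
  2-simplices (18): abg, abi, ace, acf, aeg, afi, bcd, bch, bdi, bgh, cdf, ceh, deg, dei, dfg, ehi, fgh, fhi

giving chain groups C_0 ≅ Z^9, C_1 ≅ Z^27, C_2 ≅ Z^18.

∂_1: C_1 → C_0 maps an edge to its endpoints' difference, ∂[p,q] = q − p. For instance
  ∂bh = h − b.
As a 9×27 matrix over Z this has rank 8, with invariant factors (1,1,1,1,1,1,1,1).

Boundary ∂_2: C_2 → C_1 acts by ∂[p,q,r] = [q,r] − [p,r] + [p,q]. For instance
  ∂ace = ce − ae + ac,
  ∂abg = bg − ag + ab.
The resulting 27×18 matrix has rank 17, and its Smith normal form has invariant factors (1,1,1,1,1,1,1,1,1,1,1,1,1,1,1,1,1).

Reading off H_k = ker ∂_k / im ∂_{k+1}:

  H_0: rank C_0 − rank ∂_1 = 9 − 8 = 1, and the invariant factors of ∂_1 are all 1, so H_0 = Z.
  H_1: rank ker ∂_1 − rank ∂_2 = (27 − 8) − 17 = 2, and the invariant factors of ∂_2 are all 1, so H_1 = Z^2.
  H_2: rank ker ∂_2 − rank ∂_3 = (18 − 17) − 0 = 1, and there is no ∂_3, so H_2 = Z.

(K is a triangulation of the torus T^2.)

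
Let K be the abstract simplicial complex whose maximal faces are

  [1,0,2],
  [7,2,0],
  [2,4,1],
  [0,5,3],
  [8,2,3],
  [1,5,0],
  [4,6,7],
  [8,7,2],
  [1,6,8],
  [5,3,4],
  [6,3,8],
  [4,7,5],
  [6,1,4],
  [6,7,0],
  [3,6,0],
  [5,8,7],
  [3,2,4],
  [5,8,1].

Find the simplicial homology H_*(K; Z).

Fix the vertex order 0 < 1 < 2 < 3 < 4 < 5 < 6 < 7 < 8 and write every simplex with vertices in increasing order. Then dim K = 2 and the simplices of K are:

  0-simplices (9): [0], [1], [2], [3], [4], [5], [6], [7], [8]
  1-simplices (27): (27 of them)
  2-simplices (18): [0,1,2], [0,1,5], [0,2,7], [0,3,5], [0,3,6], [0,6,7], [1,2,4], [1,4,6], [1,5,8], [1,6,8], [2,3,4], [2,3,8], [2,7,8], [3,4,5], [3,6,8], [4,5,7], [4,6,7], [5,7,8]

so the chain groups are C_0 ≅ Z^9, C_1 ≅ Z^27, C_2 ≅ Z^18.

∂_1: C_1 → C_0 maps an edge to its endpoints' difference, ∂[p,q] = q − p.
As a 9×27 matrix over Z this has rank 8, with invariant factors (1,1,1,1,1,1,1,1).

Boundary ∂_2: C_2 → C_1 sends each 2-simplex [p,q,r] to [q,r] − [p,r] + [p,q]. For instance
  ∂[0,2,7] = [2,7] − [0,7] + [0,2],
  ∂[0,1,2] = [1,2] − [0,2] + [0,1].
The resulting 27×18 matrix has rank 17, and its Smith normal form has invariant factors (1,1,1,1,1,1,1,1,1,1,1,1,1,1,1,1,1).

Computing H_k = (kernel of ∂_k) / (image of ∂_{k+1}):

  H_0: rank C_0 − rank ∂_1 = 9 − 8 = 1, and the invariant factors of ∂_1 are all 1, so H_0 = Z.
  H_1: rank ker ∂_1 − rank ∂_2 = (27 − 8) − 17 = 2, and the invariant factors of ∂_2 are all 1, so H_1 = Z^2.
  H_2: rank ker ∂_2 − rank ∂_3 = (18 − 17) − 0 = 1, and there is no ∂_3, so H_2 = Z.

H_0 ≅ Z,  H_1 ≅ Z^2,  H_2 ≅ Z.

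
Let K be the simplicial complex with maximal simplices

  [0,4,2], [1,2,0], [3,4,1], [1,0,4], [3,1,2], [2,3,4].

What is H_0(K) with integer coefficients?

Order the vertices as 0 < 1 < 2 < 3 < 4. Listing each simplex with vertices in this order, K has dimension 2 with simplices:

  0-simplices (5): [0], [1], [2], [3], [4]
  1-simplices (9): [0,1], [0,2], [0,4], [1,2], [1,3], [1,4], [2,3], [2,4], [3,4]
  2-simplices (6): [0,1,2], [0,1,4], [0,2,4], [1,2,3], [1,3,4], [2,3,4]

Hence C_0 ≅ Z^5, C_1 ≅ Z^9, C_2 ≅ Z^6.

Boundary ∂_1: C_1 → C_0 sends each edge [p,q] (with p < q) to q − p.
As a 5×9 matrix over Z this has rank 4, with invariant factors (1,1,1,1).

The boundary map ∂_2: C_2 → C_1 maps a triangle to the signed sum of its edges. For instance
  ∂[1,3,4] = [3,4] − [1,4] + [1,3],
  ∂[2,3,4] = [3,4] − [2,4] + [2,3].
The 9×6 boundary matrix has rank 5 and Smith normal form diag(1,1,1,1,1).

Reading off H_k = ker ∂_k / im ∂_{k+1}:

  H_0: rank C_0 − rank ∂_1 = 5 − 4 = 1, and the invariant factors of ∂_1 are all 1, so H_0 ≅ Z.

(K is a triangulation of the 2-sphere S^2.)

H_0 ≅ Z.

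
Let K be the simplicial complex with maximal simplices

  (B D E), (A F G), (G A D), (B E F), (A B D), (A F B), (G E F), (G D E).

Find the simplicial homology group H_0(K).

We work with the vertex ordering A < B < D < E < F < G. The simplices of K, each written with vertices in increasing order, are:

  0-simplices (6): A, B, D, E, F, G
  1-simplices (12): AB, AD, AF, AG, BD, BE, BF, DE, DG, EF, EG, FG
  2-simplices (8): ABD, ABF, ADG, AFG, BDE, BEF, DEG, EFG

so the chain groups are C_0 ≅ Z^6, C_1 ≅ Z^12, C_2 ≅ Z^8.

Boundary ∂_1: C_1 → C_0 sends each edge [p,q] (with p < q) to q − p.
As a 6×12 matrix over Z this has rank 5, with invariant factors (1,1,1,1,1).

The boundary map ∂_2: C_2 → C_1 acts by ∂[p,q,r] = [q,r] − [p,r] + [p,q]. For instance
  ∂BEF = EF − BF + BE,
  ∂DEG = EG − DG + DE.
The 12×8 boundary matrix has rank 7 and Smith normal form diag(1,1,1,1,1,1,1).

Now H_k = ker ∂_k / im ∂_{k+1}, so:

  H_0: rank C_0 − rank ∂_1 = 6 − 5 = 1, and the invariant factors of ∂_1 are all 1, so H_0 = Z.

H_0 ≅ Z.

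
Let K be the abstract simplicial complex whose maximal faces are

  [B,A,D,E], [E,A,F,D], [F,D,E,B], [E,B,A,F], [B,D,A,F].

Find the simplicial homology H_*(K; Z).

H_0 ≅ Z,  H_1 = 0,  H_2 = 0,  H_3 ≅ Z.

Fix the vertex order A < B < D < E < F and write every simplex with vertices in increasing order. Then dim K = 3 and the simplices of K are:

  0-simplices (5): A, B, D, E, F
  1-simplices (10): AB, AD, AE, AF, BD, BE, BF, DE, DF, EF
  2-simplices (10): ABD, ABE, ABF, ADE, ADF, AEF, BDE, BDF, BEF, DEF
  3-simplices (5): ABDE, ABDF, ABEF, ADEF, BDEF

so the chain groups are C_0 ≅ Z^5, C_1 ≅ Z^10, C_2 ≅ Z^10, C_3 ≅ Z^5.

Boundary ∂_1: C_1 → C_0 is given by ∂[p,q] = [q] − [p]. For instance
  ∂BE = E − B.
The resulting 5×10 matrix has rank 4, and its Smith normal form has invariant factors (1,1,1,1).

The boundary map ∂_2: C_2 → C_1 acts by ∂[p,q,r] = [q,r] − [p,r] + [p,q]. For instance
  ∂ADF = DF − AF + AD,
  ∂ABE = BE − AE + AB.
The 10×10 boundary matrix has rank 6 and Smith normal form diag(1,1,1,1,1,1).

∂_3: C_3 → C_2 sends each 3-simplex σ to the alternating sum Σ_i (−1)^i (σ with its i-th vertex removed). For instance
  ∂ADEF = DEF − AEF + ADF − ADE,
  ∂ABDE = BDE − ADE + ABE − ABD.
The 10×5 boundary matrix has rank 4 and Smith normal form diag(1,1,1,1).

From H_k ≅ ker(∂_k) / im(∂_{k+1}) we obtain:

  H_0: rank C_0 − rank ∂_1 = 5 − 4 = 1, and the invariant factors of ∂_1 are all 1, so H_0 = Z.
  H_1: rank ker ∂_1 − rank ∂_2 = (10 − 4) − 6 = 0, and the invariant factors of ∂_2 are all 1, so H_1 = 0.
  H_2: rank ker ∂_2 − rank ∂_3 = (10 − 6) − 4 = 0, and the invariant factors of ∂_3 are all 1, so H_2 = 0.
  H_3: rank ker ∂_3 − rank ∂_4 = (5 − 4) − 0 = 1, and there is no ∂_4, so H_3 = Z.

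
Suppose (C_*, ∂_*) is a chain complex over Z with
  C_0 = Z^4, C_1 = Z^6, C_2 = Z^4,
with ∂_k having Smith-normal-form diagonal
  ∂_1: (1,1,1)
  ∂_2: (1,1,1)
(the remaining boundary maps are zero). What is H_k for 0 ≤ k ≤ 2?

H_0 ≅ Z,  H_1 = 0,  H_2 ≅ Z.

H_0: b_0 = 4 − 0 − 3 = 1; torsion from ∂_1 factors > 1: none. So H_0 ≅ Z.
H_1: b_1 = 6 − 3 − 3 = 0; torsion from ∂_2 factors > 1: none. So H_1 ≅ 0.
H_2: b_2 = 4 − 3 − 0 = 1; torsion from ∂_3 factors > 1: none. So H_2 ≅ Z.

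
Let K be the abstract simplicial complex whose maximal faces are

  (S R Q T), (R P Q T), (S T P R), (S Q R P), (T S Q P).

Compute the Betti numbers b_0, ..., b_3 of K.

b_0 = 1, b_1 = 0, b_2 = 0, b_3 = 1.

Order the vertices as P < Q < R < S < T. Listing each simplex with vertices in this order, K has dimension 3 with simplices:

  0-simplices (5): P, Q, R, S, T
  1-simplices (10): PQ, PR, PS, PT, QR, QS, QT, RS, RT, ST
  2-simplices (10): PQR, PQS, PQT, PRS, PRT, PST, QRS, QRT, QST, RST
  3-simplices (5): PQRS, PQRT, PQST, PRST, QRST

giving chain groups C_0 ≅ Z^5, C_1 ≅ Z^10, C_2 ≅ Z^10, C_3 ≅ Z^5.

∂_1: C_1 → C_0 maps an edge to its endpoints' difference, ∂[p,q] = q − p. For instance
  ∂QT = T − Q.
As a 5×10 matrix over Z this has rank 4, with invariant factors (1,1,1,1).

∂_2: C_2 → C_1 sends each 2-simplex [p,q,r] to [q,r] − [p,r] + [p,q]. For instance
  ∂PQR = QR − PR + PQ,
  ∂RST = ST − RT + RS.
This gives a 10×10 integer matrix of rank 6; reducing to Smith normal form yields diagonal entries (1,1,1,1,1,1).

∂_3: C_3 → C_2 sends each 3-simplex σ to the alternating sum Σ_i (−1)^i (σ with its i-th vertex removed). For instance
  ∂PQRS = QRS − PRS + PQS − PQR,
  ∂PQRT = QRT − PRT + PQT − PQR.
The resulting 10×5 matrix has rank 4, and its Smith normal form has invariant factors (1,1,1,1).

Computing H_k = (kernel of ∂_k) / (image of ∂_{k+1}):

  H_0: rank C_0 − rank ∂_1 = 5 − 4 = 1, and the invariant factors of ∂_1 are all 1, so H_0 ≅ Z.
  H_1: rank ker ∂_1 − rank ∂_2 = (10 − 4) − 6 = 0, and the invariant factors of ∂_2 are all 1, so H_1 ≅ 0.
  H_2: rank ker ∂_2 − rank ∂_3 = (10 − 6) − 4 = 0, and the invariant factors of ∂_3 are all 1, so H_2 ≅ 0.
  H_3: rank ker ∂_3 − rank ∂_4 = (5 − 4) − 0 = 1, and there is no ∂_4, so H_3 ≅ Z.

Hence the Betti numbers are b_0 = 1, b_1 = 0, b_2 = 0, b_3 = 1.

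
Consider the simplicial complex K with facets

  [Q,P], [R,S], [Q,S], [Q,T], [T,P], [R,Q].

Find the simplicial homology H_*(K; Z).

Take the total order P < Q < R < S < T on the vertex set. Then K (dimension 1) consists of the simplices:

  0-simplices (5): P, Q, R, S, T
  1-simplices (6): PQ, PT, QR, QS, QT, RS

so the chain groups are C_0 ≅ Z^5, C_1 ≅ Z^6.

The boundary map ∂_1: C_1 → C_0 sends each edge [p,q] (with p < q) to q − p.
As a 5×6 matrix over Z this has rank 4, with invariant factors (1,1,1,1).

From H_k ≅ ker(∂_k) / im(∂_{k+1}) we obtain:

  H_0: rank C_0 − rank ∂_1 = 5 − 4 = 1, and the invariant factors of ∂_1 are all 1, so H_0 = Z.
  H_1: rank ker ∂_1 − rank ∂_2 = (6 − 4) − 0 = 2, and there is no ∂_2, so H_1 = Z^2.

H_0 ≅ Z,  H_1 ≅ Z^2.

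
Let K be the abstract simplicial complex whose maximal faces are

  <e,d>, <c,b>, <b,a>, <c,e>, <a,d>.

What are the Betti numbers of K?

b_0 = 1, b_1 = 1.

Take the total order a < b < c < d < e on the vertex set. Then K (dimension 1) consists of the simplices:

  0-simplices (5): a, b, c, d, e
  1-simplices (5): ab, ad, bc, ce, de

so the chain groups are C_0 ≅ Z^5, C_1 ≅ Z^5.

Boundary ∂_1: C_1 → C_0 is given by ∂[p,q] = [q] − [p]. For instance
  ∂ad = d − a.
This gives a 5×5 integer matrix of rank 4; reducing to Smith normal form yields diagonal entries (1,1,1,1).

Now H_k = ker ∂_k / im ∂_{k+1}, so:

  H_0: rank C_0 − rank ∂_1 = 5 − 4 = 1, and the invariant factors of ∂_1 are all 1, so H_0 ≅ Z.
  H_1: rank ker ∂_1 − rank ∂_2 = (5 − 4) − 0 = 1, and there is no ∂_2, so H_1 ≅ Z.

As a check, the Euler characteristic is 5 − 5 = 0, which agrees with 1 − 1 = 0.
(K is a triangulation of the circle S^1.)

Hence the Betti numbers are b_0 = 1, b_1 = 1.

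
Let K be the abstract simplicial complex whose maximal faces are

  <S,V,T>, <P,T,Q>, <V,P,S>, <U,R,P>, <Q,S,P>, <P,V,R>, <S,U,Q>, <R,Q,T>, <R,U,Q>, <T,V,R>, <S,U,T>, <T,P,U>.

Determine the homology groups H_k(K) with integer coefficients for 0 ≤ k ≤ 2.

H_0 = Z,  H_1 = Z/2,  H_2 = 0.

Fix the vertex order P < Q < R < S < T < U < V and write every simplex with vertices in increasing order. Then dim K = 2 and the simplices of K are:

  0-simplices (7): P, Q, R, S, T, U, V
  1-simplices (18): PQ, PR, PS, PT, PU, PV, QR, QS, QT, QU, RT, RU, RV, ST, SU, SV, TU, TV
  2-simplices (12): PQS, PQT, PRU, PRV, PSV, PTU, QRT, QRU, QSU, RTV, STU, STV

so the chain groups are C_0 ≅ Z^7, C_1 ≅ Z^18, C_2 ≅ Z^12.

Boundary ∂_1: C_1 → C_0 sends each edge [p,q] (with p < q) to q − p.
The resulting 7×18 matrix has rank 6, and its Smith normal form has invariant factors (1,1,1,1,1,1).

Boundary ∂_2: C_2 → C_1 maps a triangle to the signed sum of its edges. For instance
  ∂STU = TU − SU + ST,
  ∂RTV = TV − RV + RT.
The 18×12 boundary matrix has rank 12 and Smith normal form diag(1,1,1,1,1,1,1,1,1,1,1,2).

Reading off H_k = ker ∂_k / im ∂_{k+1}:

  H_0: rank C_0 − rank ∂_1 = 7 − 6 = 1, and the invariant factors of ∂_1 are all 1, so H_0 = Z.
  H_1: rank ker ∂_1 − rank ∂_2 = (18 − 6) − 12 = 0, and ∂_2 has invariant factor 2 > 1, so H_1 = Z/2.
  H_2: rank ker ∂_2 − rank ∂_3 = (12 − 12) − 0 = 0, and there is no ∂_3, so H_2 = 0.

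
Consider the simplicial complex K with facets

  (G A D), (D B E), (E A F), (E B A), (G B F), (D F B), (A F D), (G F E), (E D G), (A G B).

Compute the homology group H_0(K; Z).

Take the total order A < B < D < E < F < G on the vertex set. Then K (dimension 2) consists of the simplices:

  0-simplices (6): A, B, D, E, F, G
  1-simplices (15): AB, AD, AE, AF, AG, BD, BE, BF, BG, DE, DF, DG, EF, EG, FG
  2-simplices (10): ABE, ABG, ADF, ADG, AEF, BDE, BDF, BFG, DEG, EFG

so the chain groups are C_0 ≅ Z^6, C_1 ≅ Z^15, C_2 ≅ Z^10.

The boundary map ∂_1: C_1 → C_0 is given by ∂[p,q] = [q] − [p]. For instance
  ∂FG = G − F.
The resulting 6×15 matrix has rank 5, and its Smith normal form has invariant factors (1,1,1,1,1).

The boundary map ∂_2: C_2 → C_1 acts by ∂[p,q,r] = [q,r] − [p,r] + [p,q]. For instance
  ∂ABE = BE − AE + AB,
  ∂ABG = BG − AG + AB.
As a 15×10 matrix over Z this has rank 10, with invariant factors (1,1,1,1,1,1,1,1,1,2).

Now H_k = ker ∂_k / im ∂_{k+1}, so:

  H_0: rank C_0 − rank ∂_1 = 6 − 5 = 1, and the invariant factors of ∂_1 are all 1, so H_0 = Z.

(K is a triangulation of the real projective plane RP^2.)

H_0 = Z.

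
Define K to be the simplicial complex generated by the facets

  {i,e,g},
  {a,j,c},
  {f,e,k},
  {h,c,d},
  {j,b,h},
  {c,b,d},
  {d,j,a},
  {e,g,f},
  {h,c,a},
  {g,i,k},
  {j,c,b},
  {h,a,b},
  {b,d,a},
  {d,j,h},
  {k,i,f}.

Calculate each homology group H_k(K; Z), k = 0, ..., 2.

Fix the vertex order a < b < c < d < e < f < g < h < i < j < k and write every simplex with vertices in increasing order. Then dim K = 2 and the simplices of K are:

  0-simplices (11): a, b, c, d, e, f, g, h, i, j, k
  1-simplices (25): ab, ac, ad, ah, aj, bc, bd, bh, bj, cd, ch, cj, dh, dj, ef, eg, ei, ek, fg, fi, fk, gi, gk, hj, ik
  2-simplices (15): abd, abh, ach, acj, adj, bcd, bcj, bhj, cdh, dhj, efg, efk, egi, fik, gik

so the chain groups are C_0 ≅ Z^11, C_1 ≅ Z^25, C_2 ≅ Z^15.

The boundary map ∂_1: C_1 → C_0 maps an edge to its endpoints' difference, ∂[p,q] = q − p.
This gives a 11×25 integer matrix of rank 9; reducing to Smith normal form yields diagonal entries (1,1,1,1,1,1,1,1,1).

The boundary map ∂_2: C_2 → C_1 acts by ∂[p,q,r] = [q,r] − [p,r] + [p,q]. For instance
  ∂gik = ik − gk + gi,
  ∂fik = ik − fk + fi.
The 25×15 boundary matrix has rank 15 and Smith normal form diag(1,1,1,1,1,1,1,1,1,1,1,1,1,1,2).

From H_k ≅ ker(∂_k) / im(∂_{k+1}) we obtain:

  H_0: rank C_0 − rank ∂_1 = 11 − 9 = 2, and the invariant factors of ∂_1 are all 1, so H_0 = Z^2.
  H_1: rank ker ∂_1 − rank ∂_2 = (25 − 9) − 15 = 1, and ∂_2 has invariant factor 2 > 1, so H_1 = Z × Z/2.
  H_2: rank ker ∂_2 − rank ∂_3 = (15 − 15) − 0 = 0, and there is no ∂_3, so H_2 = 0.

As a check, the Euler characteristic is 11 − 25 + 15 = 1, which agrees with 2 − 1 + 0 = 1.

H_0 = Z^2,  H_1 = Z × Z/2,  H_2 = 0.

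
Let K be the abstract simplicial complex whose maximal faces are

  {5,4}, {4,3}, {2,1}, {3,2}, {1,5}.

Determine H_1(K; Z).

K has 5 vertices, 5 edges.
rank ∂_1 = 4, rank ∂_2 = 0 ⇒ b_1 = 5 − 4 − 0 = 1. So H_1 ≅ Z.

H_1 ≅ Z.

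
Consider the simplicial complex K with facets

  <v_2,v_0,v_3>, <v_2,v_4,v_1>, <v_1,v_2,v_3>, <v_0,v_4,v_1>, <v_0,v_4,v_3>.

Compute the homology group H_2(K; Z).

H_2 = 0.

K has 5 vertices, 10 edges, 5 triangles.
rank ∂_2 = 5, rank ∂_3 = 0 ⇒ b_2 = 5 − 5 − 0 = 0. So H_2 = 0.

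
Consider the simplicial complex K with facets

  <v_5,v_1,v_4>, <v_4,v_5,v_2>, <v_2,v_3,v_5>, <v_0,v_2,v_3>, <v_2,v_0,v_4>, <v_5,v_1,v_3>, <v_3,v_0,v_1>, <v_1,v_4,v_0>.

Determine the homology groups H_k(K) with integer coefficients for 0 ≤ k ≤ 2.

Order the vertices as v_0 < v_1 < v_2 < v_3 < v_4 < v_5. Listing each simplex with vertices in this order, K has dimension 2 with simplices:

  0-simplices (6): [v_0], [v_1], [v_2], [v_3], [v_4], [v_5]
  1-simplices (12): [v_0,v_1], [v_0,v_2], [v_0,v_3], [v_0,v_4], [v_1,v_3], [v_1,v_4], [v_1,v_5], [v_2,v_3], [v_2,v_4], [v_2,v_5], [v_3,v_5], [v_4,v_5]
  2-simplices (8): [v_0,v_1,v_3], [v_0,v_1,v_4], [v_0,v_2,v_3], [v_0,v_2,v_4], [v_1,v_3,v_5], [v_1,v_4,v_5], [v_2,v_3,v_5], [v_2,v_4,v_5]

so the chain groups are C_0 ≅ Z^6, C_1 ≅ Z^12, C_2 ≅ Z^8.

Boundary ∂_1: C_1 → C_0 maps an edge to its endpoints' difference, ∂[p,q] = q − p.
This gives a 6×12 integer matrix of rank 5; reducing to Smith normal form yields diagonal entries (1,1,1,1,1).

∂_2: C_2 → C_1 maps a triangle to the signed sum of its edges. For instance
  ∂[v_1,v_3,v_5] = [v_3,v_5] − [v_1,v_5] + [v_1,v_3],
  ∂[v_0,v_2,v_4] = [v_2,v_4] − [v_0,v_4] + [v_0,v_2].
The resulting 12×8 matrix has rank 7, and its Smith normal form has invariant factors (1,1,1,1,1,1,1).

From H_k ≅ ker(∂_k) / im(∂_{k+1}) we obtain:

  H_0: rank C_0 − rank ∂_1 = 6 − 5 = 1, and the invariant factors of ∂_1 are all 1, so H_0 = Z.
  H_1: rank ker ∂_1 − rank ∂_2 = (12 − 5) − 7 = 0, and the invariant factors of ∂_2 are all 1, so H_1 = 0.
  H_2: rank ker ∂_2 − rank ∂_3 = (8 − 7) − 0 = 1, and there is no ∂_3, so H_2 = Z.

H_0 ≅ Z,  H_1 = 0,  H_2 ≅ Z.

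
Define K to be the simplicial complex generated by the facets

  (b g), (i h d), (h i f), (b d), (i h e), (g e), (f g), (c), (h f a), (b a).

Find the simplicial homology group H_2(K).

Order the vertices as a < b < c < d < e < f < g < h < i. Listing each simplex with vertices in this order, K has dimension 2 with simplices:

  0-simplices (9): a, b, c, d, e, f, g, h, i
  1-simplices (14): ab, af, ah, bd, bg, dh, di, eg, eh, ei, fg, fh, fi, hi
  2-simplices (4): afh, dhi, ehi, fhi

so the chain groups are C_0 ≅ Z^9, C_1 ≅ Z^14, C_2 ≅ Z^4.

∂_1: C_1 → C_0 sends each edge [p,q] (with p < q) to q − p.
As a 9×14 matrix over Z this has rank 7, with invariant factors (1,1,1,1,1,1,1).

∂_2: C_2 → C_1 maps a triangle to the signed sum of its edges. For instance
  ∂dhi = hi − di + dh,
  ∂afh = fh − ah + af.
This gives a 14×4 integer matrix of rank 4; reducing to Smith normal form yields diagonal entries (1,1,1,1).

Now H_k = ker ∂_k / im ∂_{k+1}, so:

  H_2: rank ker ∂_2 − rank ∂_3 = (4 − 4) − 0 = 0, and there is no ∂_3, so H_2 = 0.

H_2 ≅ 0.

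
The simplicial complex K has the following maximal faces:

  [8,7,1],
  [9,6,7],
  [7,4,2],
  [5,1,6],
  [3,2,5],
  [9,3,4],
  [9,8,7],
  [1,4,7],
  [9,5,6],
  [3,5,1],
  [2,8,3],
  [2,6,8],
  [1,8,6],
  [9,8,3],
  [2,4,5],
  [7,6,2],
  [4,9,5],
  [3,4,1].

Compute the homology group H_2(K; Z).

H_2 = 0.

Fix the vertex order 1 < 2 < 3 < 4 < 5 < 6 < 7 < 8 < 9 and write every simplex with vertices in increasing order. Then dim K = 2 and the simplices of K are:

  0-simplices (9): [1], [2], [3], [4], [5], [6], [7], [8], [9]
  1-simplices (27): (27 of them)
  2-simplices (18): [1,3,4], [1,3,5], [1,4,7], [1,5,6], [1,6,8], [1,7,8], [2,3,5], [2,3,8], [2,4,5], [2,4,7], [2,6,7], [2,6,8], [3,4,9], [3,8,9], [4,5,9], [5,6,9], [6,7,9], [7,8,9]

Hence C_0 ≅ Z^9, C_1 ≅ Z^27, C_2 ≅ Z^18.

∂_1: C_1 → C_0 maps an edge to its endpoints' difference, ∂[p,q] = q − p. For instance
  ∂[2,3] = [3] − [2].
The 9×27 boundary matrix has rank 8 and Smith normal form diag(1,1,1,1,1,1,1,1).

∂_2: C_2 → C_1 acts by ∂[p,q,r] = [q,r] − [p,r] + [p,q]. For instance
  ∂[2,4,5] = [4,5] − [2,5] + [2,4],
  ∂[5,6,9] = [6,9] − [5,9] + [5,6].
This gives a 27×18 integer matrix of rank 18; reducing to Smith normal form yields diagonal entries (1,1,1,1,1,1,1,1,1,1,1,1,1,1,1,1,1,2).

Now H_k = ker ∂_k / im ∂_{k+1}, so:

  H_2: rank ker ∂_2 − rank ∂_3 = (18 − 18) − 0 = 0, and there is no ∂_3, so H_2 ≅ 0.

(K is a triangulation of the Klein bottle.)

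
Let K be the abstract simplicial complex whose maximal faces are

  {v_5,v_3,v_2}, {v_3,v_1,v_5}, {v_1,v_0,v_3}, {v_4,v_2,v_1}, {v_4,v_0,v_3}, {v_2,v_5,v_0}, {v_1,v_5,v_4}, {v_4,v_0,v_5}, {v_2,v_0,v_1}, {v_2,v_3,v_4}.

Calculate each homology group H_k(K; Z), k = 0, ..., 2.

K has 6 vertices, 15 edges, 10 triangles.
rank ∂_0 = 0, rank ∂_1 = 5 ⇒ b_0 = 6 − 0 − 5 = 1; all invariant factors of ∂_1 are 1 so no torsion. So H_0 ≅ Z.
rank ∂_1 = 5, rank ∂_2 = 10 ⇒ b_1 = 15 − 5 − 10 = 0; ∂_2 has invariant factor(s) [2] giving torsion. So H_1 ≅ Z/2Z.
rank ∂_2 = 10, rank ∂_3 = 0 ⇒ b_2 = 10 − 10 − 0 = 0. So H_2 ≅ 0.

H_0 = Z,  H_1 = Z/2Z,  H_2 = 0.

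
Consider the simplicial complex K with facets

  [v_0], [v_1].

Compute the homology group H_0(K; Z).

H_0 ≅ Z^2.

Order the vertices as v_0 < v_1. Listing each simplex with vertices in this order, K has dimension 0 with simplices:

  0-simplices (2): [v_0], [v_1]

so the chain groups are C_0 ≅ Z^2.

Now H_k = ker ∂_k / im ∂_{k+1}, so:

  H_0: rank C_0 − rank ∂_1 = 2 − 0 = 2, and there is no ∂_1, so H_0 ≅ Z^2.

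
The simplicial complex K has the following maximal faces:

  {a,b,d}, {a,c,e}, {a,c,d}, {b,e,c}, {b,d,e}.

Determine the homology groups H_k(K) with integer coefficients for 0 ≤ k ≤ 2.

Take the total order a < b < c < d < e on the vertex set. Then K (dimension 2) consists of the simplices:

  0-simplices (5): a, b, c, d, e
  1-simplices (10): ab, ac, ad, ae, bc, bd, be, cd, ce, de
  2-simplices (5): abd, acd, ace, bce, bde

giving chain groups C_0 ≅ Z^5, C_1 ≅ Z^10, C_2 ≅ Z^5.

Boundary ∂_1: C_1 → C_0 maps an edge to its endpoints' difference, ∂[p,q] = q − p. For instance
  ∂ad = d − a.
As a 5×10 matrix over Z this has rank 4, with invariant factors (1,1,1,1).

The boundary map ∂_2: C_2 → C_1 maps a triangle to the signed sum of its edges. For instance
  ∂bde = de − be + bd,
  ∂bce = ce − be + bc.
The 10×5 boundary matrix has rank 5 and Smith normal form diag(1,1,1,1,1).

Reading off H_k = ker ∂_k / im ∂_{k+1}:

  H_0: rank C_0 − rank ∂_1 = 5 − 4 = 1, and the invariant factors of ∂_1 are all 1, so H_0 = Z.
  H_1: rank ker ∂_1 − rank ∂_2 = (10 − 4) − 5 = 1, and the invariant factors of ∂_2 are all 1, so H_1 = Z.
  H_2: rank ker ∂_2 − rank ∂_3 = (5 − 5) − 0 = 0, and there is no ∂_3, so H_2 = 0.

As a check, the Euler characteristic is 5 − 10 + 5 = 0, which agrees with 1 − 1 + 0 = 0.
(K is a triangulation of the Möbius band.)

H_0 = Z,  H_1 = Z,  H_2 = 0.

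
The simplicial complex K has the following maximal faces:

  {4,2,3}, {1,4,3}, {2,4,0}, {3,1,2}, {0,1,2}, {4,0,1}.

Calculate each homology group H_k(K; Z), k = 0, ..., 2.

Take the total order 0 < 1 < 2 < 3 < 4 on the vertex set. Then K (dimension 2) consists of the simplices:

  0-simplices (5): [0], [1], [2], [3], [4]
  1-simplices (9): [0,1], [0,2], [0,4], [1,2], [1,3], [1,4], [2,3], [2,4], [3,4]
  2-simplices (6): [0,1,2], [0,1,4], [0,2,4], [1,2,3], [1,3,4], [2,3,4]

so the chain groups are C_0 ≅ Z^5, C_1 ≅ Z^9, C_2 ≅ Z^6.

The boundary map ∂_1: C_1 → C_0 is given by ∂[p,q] = [q] − [p].
As a 5×9 matrix over Z this has rank 4, with invariant factors (1,1,1,1).

∂_2: C_2 → C_1 maps a triangle to the signed sum of its edges. For instance
  ∂[0,1,2] = [1,2] − [0,2] + [0,1],
  ∂[1,3,4] = [3,4] − [1,4] + [1,3].
The 9×6 boundary matrix has rank 5 and Smith normal form diag(1,1,1,1,1).

Now H_k = ker ∂_k / im ∂_{k+1}, so:

  H_0: rank C_0 − rank ∂_1 = 5 − 4 = 1, and the invariant factors of ∂_1 are all 1, so H_0 = Z.
  H_1: rank ker ∂_1 − rank ∂_2 = (9 − 4) − 5 = 0, and the invariant factors of ∂_2 are all 1, so H_1 = 0.
  H_2: rank ker ∂_2 − rank ∂_3 = (6 − 5) − 0 = 1, and there is no ∂_3, so H_2 = Z.

As a check, the Euler characteristic is 5 − 9 + 6 = 2, which agrees with 1 − 0 + 1 = 2.
(K is a triangulation of the 2-sphere S^2.)

H_0 = Z,  H_1 = 0,  H_2 = Z.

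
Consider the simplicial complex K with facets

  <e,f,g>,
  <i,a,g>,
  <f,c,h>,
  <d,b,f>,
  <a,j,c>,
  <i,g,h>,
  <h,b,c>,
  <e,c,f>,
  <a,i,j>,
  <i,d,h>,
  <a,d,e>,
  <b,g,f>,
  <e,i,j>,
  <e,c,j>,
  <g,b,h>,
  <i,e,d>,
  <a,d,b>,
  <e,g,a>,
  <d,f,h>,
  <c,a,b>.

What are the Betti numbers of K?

We work with the vertex ordering a < b < c < d < e < f < g < h < i < j. The simplices of K, each written with vertices in increasing order, are:

  0-simplices (10): a, b, c, d, e, f, g, h, i, j
  1-simplices (30): ab, ac, ad, ae, ag, ai, aj, bc, bd, bf, bg, bh, ce, cf, ch, cj, de, df, dh, di, ef, eg, ei, ej, fg, fh, gh, gi, hi, ij
  2-simplices (20): abc, abd, acj, ade, aeg, agi, aij, bch, bdf, bfg, bgh, cef, cej, cfh, dei, dfh, dhi, efg, eij, ghi

so the chain groups are C_0 ≅ Z^10, C_1 ≅ Z^30, C_2 ≅ Z^20.

Boundary ∂_1: C_1 → C_0 maps an edge to its endpoints' difference, ∂[p,q] = q − p. For instance
  ∂bd = d − b.
This gives a 10×30 integer matrix of rank 9; reducing to Smith normal form yields diagonal entries (1,1,1,1,1,1,1,1,1).

Boundary ∂_2: C_2 → C_1 acts by ∂[p,q,r] = [q,r] − [p,r] + [p,q]. For instance
  ∂dhi = hi − di + dh,
  ∂cej = ej − cj + ce.
The resulting 30×20 matrix has rank 20, and its Smith normal form has invariant factors (1,1,1,1,1,1,1,1,1,1,1,1,1,1,1,1,1,1,1,2).

Now H_k = ker ∂_k / im ∂_{k+1}, so:

  H_0: rank C_0 − rank ∂_1 = 10 − 9 = 1, and the invariant factors of ∂_1 are all 1, so H_0 ≅ Z.
  H_1: rank ker ∂_1 − rank ∂_2 = (30 − 9) − 20 = 1, and ∂_2 has invariant factor 2 > 1, so H_1 ≅ Z ⊕ Z/2Z.
  H_2: rank ker ∂_2 − rank ∂_3 = (20 − 20) − 0 = 0, and there is no ∂_3, so H_2 ≅ 0.

(K is a triangulation of the Klein bottle.)

Hence the Betti numbers are b_0 = 1, b_1 = 1, b_2 = 0.

b_0 = 1, b_1 = 1, b_2 = 0.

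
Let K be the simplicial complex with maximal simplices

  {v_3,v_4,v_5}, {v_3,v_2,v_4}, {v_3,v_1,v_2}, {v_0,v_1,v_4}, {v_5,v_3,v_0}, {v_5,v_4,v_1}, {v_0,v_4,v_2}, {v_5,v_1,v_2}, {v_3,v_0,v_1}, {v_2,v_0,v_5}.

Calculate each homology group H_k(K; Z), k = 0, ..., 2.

Order the vertices as v_0 < v_1 < v_2 < v_3 < v_4 < v_5. Listing each simplex with vertices in this order, K has dimension 2 with simplices:

  0-simplices (6): [v_0], [v_1], [v_2], [v_3], [v_4], [v_5]
  1-simplices (15): (15 of them)
  2-simplices (10): [v_0,v_1,v_3], [v_0,v_1,v_4], [v_0,v_2,v_4], [v_0,v_2,v_5], [v_0,v_3,v_5], [v_1,v_2,v_3], [v_1,v_2,v_5], [v_1,v_4,v_5], [v_2,v_3,v_4], [v_3,v_4,v_5]

so the chain groups are C_0 ≅ Z^6, C_1 ≅ Z^15, C_2 ≅ Z^10.

The boundary map ∂_1: C_1 → C_0 maps an edge to its endpoints' difference, ∂[p,q] = q − p. For instance
  ∂[v_0,v_1] = [v_1] − [v_0].
The resulting 6×15 matrix has rank 5, and its Smith normal form has invariant factors (1,1,1,1,1).

The boundary map ∂_2: C_2 → C_1 sends each 2-simplex [p,q,r] to [q,r] − [p,r] + [p,q]. For instance
  ∂[v_2,v_3,v_4] = [v_3,v_4] − [v_2,v_4] + [v_2,v_3],
  ∂[v_0,v_1,v_3] = [v_1,v_3] − [v_0,v_3] + [v_0,v_1].
The 15×10 boundary matrix has rank 10 and Smith normal form diag(1,1,1,1,1,1,1,1,1,2).

Reading off H_k = ker ∂_k / im ∂_{k+1}:

  H_0: rank C_0 − rank ∂_1 = 6 − 5 = 1, and the invariant factors of ∂_1 are all 1, so H_0 = Z.
  H_1: rank ker ∂_1 − rank ∂_2 = (15 − 5) − 10 = 0, and ∂_2 has invariant factor 2 > 1, so H_1 = Z/2.
  H_2: rank ker ∂_2 − rank ∂_3 = (10 − 10) − 0 = 0, and there is no ∂_3, so H_2 = 0.

As a check, the Euler characteristic is 6 − 15 + 10 = 1, which agrees with 1 − 0 + 0 = 1.

H_0 ≅ Z,  H_1 ≅ Z/2,  H_2 = 0.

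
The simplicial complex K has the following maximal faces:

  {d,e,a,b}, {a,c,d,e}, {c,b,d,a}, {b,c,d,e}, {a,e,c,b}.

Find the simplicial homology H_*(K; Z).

H_0 = Z,  H_1 = 0,  H_2 = 0,  H_3 = Z.

Order the vertices as a < b < c < d < e. Listing each simplex with vertices in this order, K has dimension 3 with simplices:

  0-simplices (5): a, b, c, d, e
  1-simplices (10): ab, ac, ad, ae, bc, bd, be, cd, ce, de
  2-simplices (10): abc, abd, abe, acd, ace, ade, bcd, bce, bde, cde
  3-simplices (5): abcd, abce, abde, acde, bcde

so the chain groups are C_0 ≅ Z^5, C_1 ≅ Z^10, C_2 ≅ Z^10, C_3 ≅ Z^5.

∂_1: C_1 → C_0 sends each edge [p,q] (with p < q) to q − p. For instance
  ∂ab = b − a.
The resulting 5×10 matrix has rank 4, and its Smith normal form has invariant factors (1,1,1,1).

The boundary map ∂_2: C_2 → C_1 sends each 2-simplex [p,q,r] to [q,r] − [p,r] + [p,q]. For instance
  ∂bde = de − be + bd,
  ∂bce = ce − be + bc.
The resulting 10×10 matrix has rank 6, and its Smith normal form has invariant factors (1,1,1,1,1,1).

The boundary map ∂_3: C_3 → C_2 sends each 3-simplex σ to the alternating sum Σ_i (−1)^i (σ with its i-th vertex removed). For instance
  ∂abce = bce − ace + abe − abc,
  ∂acde = cde − ade + ace − acd.
This gives a 10×5 integer matrix of rank 4; reducing to Smith normal form yields diagonal entries (1,1,1,1).

Now H_k = ker ∂_k / im ∂_{k+1}, so:

  H_0: rank C_0 − rank ∂_1 = 5 − 4 = 1, and the invariant factors of ∂_1 are all 1, so H_0 = Z.
  H_1: rank ker ∂_1 − rank ∂_2 = (10 − 4) − 6 = 0, and the invariant factors of ∂_2 are all 1, so H_1 = 0.
  H_2: rank ker ∂_2 − rank ∂_3 = (10 − 6) − 4 = 0, and the invariant factors of ∂_3 are all 1, so H_2 = 0.
  H_3: rank ker ∂_3 − rank ∂_4 = (5 − 4) − 0 = 1, and there is no ∂_4, so H_3 = Z.

As a check, the Euler characteristic is 5 − 10 + 10 − 5 = 0, which agrees with 1 − 0 + 0 − 1 = 0.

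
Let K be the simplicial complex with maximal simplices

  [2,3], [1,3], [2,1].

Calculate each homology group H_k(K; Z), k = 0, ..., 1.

Order the vertices as 1 < 2 < 3. Listing each simplex with vertices in this order, K has dimension 1 with simplices:

  0-simplices (3): [1], [2], [3]
  1-simplices (3): [1,2], [1,3], [2,3]

giving chain groups C_0 ≅ Z^3, C_1 ≅ Z^3.

The boundary map ∂_1: C_1 → C_0 is given by ∂[p,q] = [q] − [p].
As a 3×3 matrix over Z this has rank 2, with invariant factors (1,1).

Now H_k = ker ∂_k / im ∂_{k+1}, so:

  H_0: rank C_0 − rank ∂_1 = 3 − 2 = 1, and the invariant factors of ∂_1 are all 1, so H_0 = Z.
  H_1: rank ker ∂_1 − rank ∂_2 = (3 − 2) − 0 = 1, and there is no ∂_2, so H_1 = Z.

As a check, the Euler characteristic is 3 − 3 = 0, which agrees with 1 − 1 = 0.

H_0 = Z,  H_1 = Z.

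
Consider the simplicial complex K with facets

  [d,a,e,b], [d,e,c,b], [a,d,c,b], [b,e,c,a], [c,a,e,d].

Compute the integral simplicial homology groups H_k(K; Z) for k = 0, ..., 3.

H_0 ≅ Z,  H_1 = 0,  H_2 = 0,  H_3 ≅ Z.

Take the total order a < b < c < d < e on the vertex set. Then K (dimension 3) consists of the simplices:

  0-simplices (5): a, b, c, d, e
  1-simplices (10): ab, ac, ad, ae, bc, bd, be, cd, ce, de
  2-simplices (10): abc, abd, abe, acd, ace, ade, bcd, bce, bde, cde
  3-simplices (5): abcd, abce, abde, acde, bcde

giving chain groups C_0 ≅ Z^5, C_1 ≅ Z^10, C_2 ≅ Z^10, C_3 ≅ Z^5.

Boundary ∂_1: C_1 → C_0 sends each edge [p,q] (with p < q) to q − p. For instance
  ∂ac = c − a.
This gives a 5×10 integer matrix of rank 4; reducing to Smith normal form yields diagonal entries (1,1,1,1).

Boundary ∂_2: C_2 → C_1 acts by ∂[p,q,r] = [q,r] − [p,r] + [p,q]. For instance
  ∂ace = ce − ae + ac,
  ∂abe = be − ae + ab.
The resulting 10×10 matrix has rank 6, and its Smith normal form has invariant factors (1,1,1,1,1,1).

Boundary ∂_3: C_3 → C_2 sends each 3-simplex σ to the alternating sum Σ_i (−1)^i (σ with its i-th vertex removed). For instance
  ∂abde = bde − ade + abe − abd,
  ∂abce = bce − ace + abe − abc.
This gives a 10×5 integer matrix of rank 4; reducing to Smith normal form yields diagonal entries (1,1,1,1).

Computing H_k = (kernel of ∂_k) / (image of ∂_{k+1}):

  H_0: rank C_0 − rank ∂_1 = 5 − 4 = 1, and the invariant factors of ∂_1 are all 1, so H_0 ≅ Z.
  H_1: rank ker ∂_1 − rank ∂_2 = (10 − 4) − 6 = 0, and the invariant factors of ∂_2 are all 1, so H_1 ≅ 0.
  H_2: rank ker ∂_2 − rank ∂_3 = (10 − 6) − 4 = 0, and the invariant factors of ∂_3 are all 1, so H_2 ≅ 0.
  H_3: rank ker ∂_3 − rank ∂_4 = (5 − 4) − 0 = 1, and there is no ∂_4, so H_3 ≅ Z.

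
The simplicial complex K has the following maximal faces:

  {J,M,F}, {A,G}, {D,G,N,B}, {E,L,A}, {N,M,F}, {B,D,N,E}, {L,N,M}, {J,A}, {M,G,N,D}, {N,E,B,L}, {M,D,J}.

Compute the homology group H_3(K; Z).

Take the total order A < B < D < E < F < G < J < L < M < N on the vertex set. Then K (dimension 3) consists of the simplices:

  0-simplices (10): A, B, D, E, F, G, J, L, M, N
  1-simplices (25): AE, AG, AJ, AL, BD, BE, BG, BL, BN, DE, DG, DJ, DM, DN, EL, EN, FJ, FM, FN, GM, GN, JM, LM, LN, MN
  2-simplices (18): AEL, BDE, BDG, BDN, BEL, BEN, BGN, BLN, DEN, DGM, DGN, DJM, DMN, ELN, FJM, FMN, GMN, LMN
  3-simplices (4): BDEN, BDGN, BELN, DGMN

Hence C_0 ≅ Z^10, C_1 ≅ Z^25, C_2 ≅ Z^18, C_3 ≅ Z^4.

∂_1: C_1 → C_0 maps an edge to its endpoints' difference, ∂[p,q] = q − p.
The resulting 10×25 matrix has rank 9, and its Smith normal form has invariant factors (1,1,1,1,1,1,1,1,1).

Boundary ∂_2: C_2 → C_1 maps a triangle to the signed sum of its edges. For instance
  ∂DMN = MN − DN + DM,
  ∂BEL = EL − BL + BE.
The 25×18 boundary matrix has rank 14 and Smith normal form diag(1,1,1,1,1,1,1,1,1,1,1,1,1,1).

The boundary map ∂_3: C_3 → C_2 sends each 3-simplex σ to the alternating sum Σ_i (−1)^i (σ with its i-th vertex removed). For instance
  ∂BDGN = DGN − BGN + BDN − BDG,
  ∂BDEN = DEN − BEN + BDN − BDE.
As a 18×4 matrix over Z this has rank 4, with invariant factors (1,1,1,1).

Now H_k = ker ∂_k / im ∂_{k+1}, so:

  H_3: rank ker ∂_3 − rank ∂_4 = (4 − 4) − 0 = 0, and there is no ∂_4, so H_3 ≅ 0.

H_3 = 0.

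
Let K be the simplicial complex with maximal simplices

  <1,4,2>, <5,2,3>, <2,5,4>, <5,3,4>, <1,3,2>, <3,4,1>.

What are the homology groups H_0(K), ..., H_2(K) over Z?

K has 5 vertices, 9 edges, 6 triangles.
rank ∂_0 = 0, rank ∂_1 = 4 ⇒ b_0 = 5 − 0 − 4 = 1; all invariant factors of ∂_1 are 1 so no torsion. So H_0 = Z.
rank ∂_1 = 4, rank ∂_2 = 5 ⇒ b_1 = 9 − 4 − 5 = 0; all invariant factors of ∂_2 are 1 so no torsion. So H_1 = 0.
rank ∂_2 = 5, rank ∂_3 = 0 ⇒ b_2 = 6 − 5 − 0 = 1. So H_2 = Z.

H_0 = Z,  H_1 = 0,  H_2 = Z.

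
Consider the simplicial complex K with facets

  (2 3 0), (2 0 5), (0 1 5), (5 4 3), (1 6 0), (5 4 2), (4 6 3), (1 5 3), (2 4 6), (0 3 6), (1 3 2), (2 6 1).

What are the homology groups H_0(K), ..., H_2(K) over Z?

Order the vertices as 0 < 1 < 2 < 3 < 4 < 5 < 6. Listing each simplex with vertices in this order, K has dimension 2 with simplices:

  0-simplices (7): [0], [1], [2], [3], [4], [5], [6]
  1-simplices (18): [0,1], [0,2], [0,3], [0,5], [0,6], [1,2], [1,3], [1,5], [1,6], [2,3], [2,4], [2,5], [2,6], [3,4], [3,5], [3,6], [4,5], [4,6]
  2-simplices (12): [0,1,5], [0,1,6], [0,2,3], [0,2,5], [0,3,6], [1,2,3], [1,2,6], [1,3,5], [2,4,5], [2,4,6], [3,4,5], [3,4,6]

Hence C_0 ≅ Z^7, C_1 ≅ Z^18, C_2 ≅ Z^12.

The boundary map ∂_1: C_1 → C_0 sends each edge [p,q] (with p < q) to q − p. For instance
  ∂[0,6] = [6] − [0].
As a 7×18 matrix over Z this has rank 6, with invariant factors (1,1,1,1,1,1).

The boundary map ∂_2: C_2 → C_1 maps a triangle to the signed sum of its edges. For instance
  ∂[1,2,3] = [2,3] − [1,3] + [1,2],
  ∂[2,4,6] = [4,6] − [2,6] + [2,4].
The 18×12 boundary matrix has rank 12 and Smith normal form diag(1,1,1,1,1,1,1,1,1,1,1,2).

Computing H_k = (kernel of ∂_k) / (image of ∂_{k+1}):

  H_0: rank C_0 − rank ∂_1 = 7 − 6 = 1, and the invariant factors of ∂_1 are all 1, so H_0 = Z.
  H_1: rank ker ∂_1 − rank ∂_2 = (18 − 6) − 12 = 0, and ∂_2 has invariant factor 2 > 1, so H_1 = Z/2Z.
  H_2: rank ker ∂_2 − rank ∂_3 = (12 − 12) − 0 = 0, and there is no ∂_3, so H_2 = 0.

As a check, the Euler characteristic is 7 − 18 + 12 = 1, which agrees with 1 − 0 + 0 = 1.
(K is a triangulation of the real projective plane RP^2.)

H_0 = Z,  H_1 = Z/2Z,  H_2 = 0.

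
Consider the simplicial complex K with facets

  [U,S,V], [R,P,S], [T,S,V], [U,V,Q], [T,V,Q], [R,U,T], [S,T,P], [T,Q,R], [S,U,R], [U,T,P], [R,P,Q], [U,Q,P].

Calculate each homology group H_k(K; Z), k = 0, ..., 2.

H_0 ≅ Z,  H_1 ≅ Z_2,  H_2 = 0.

We work with the vertex ordering P < Q < R < S < T < U < V. The simplices of K, each written with vertices in increasing order, are:

  0-simplices (7): P, Q, R, S, T, U, V
  1-simplices (18): PQ, PR, PS, PT, PU, QR, QT, QU, QV, RS, RT, RU, ST, SU, SV, TU, TV, UV
  2-simplices (12): PQR, PQU, PRS, PST, PTU, QRT, QTV, QUV, RSU, RTU, STV, SUV

Hence C_0 ≅ Z^7, C_1 ≅ Z^18, C_2 ≅ Z^12.

∂_1: C_1 → C_0 is given by ∂[p,q] = [q] − [p]. For instance
  ∂PR = R − P.
This gives a 7×18 integer matrix of rank 6; reducing to Smith normal form yields diagonal entries (1,1,1,1,1,1).

The boundary map ∂_2: C_2 → C_1 sends each 2-simplex [p,q,r] to [q,r] − [p,r] + [p,q]. For instance
  ∂PQR = QR − PR + PQ,
  ∂QRT = RT − QT + QR.
This gives a 18×12 integer matrix of rank 12; reducing to Smith normal form yields diagonal entries (1,1,1,1,1,1,1,1,1,1,1,2).

Computing H_k = (kernel of ∂_k) / (image of ∂_{k+1}):

  H_0: rank C_0 − rank ∂_1 = 7 − 6 = 1, and the invariant factors of ∂_1 are all 1, so H_0 = Z.
  H_1: rank ker ∂_1 − rank ∂_2 = (18 − 6) − 12 = 0, and ∂_2 has invariant factor 2 > 1, so H_1 = Z_2.
  H_2: rank ker ∂_2 − rank ∂_3 = (12 − 12) − 0 = 0, and there is no ∂_3, so H_2 = 0.

(K is a triangulation of the real projective plane RP^2.)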